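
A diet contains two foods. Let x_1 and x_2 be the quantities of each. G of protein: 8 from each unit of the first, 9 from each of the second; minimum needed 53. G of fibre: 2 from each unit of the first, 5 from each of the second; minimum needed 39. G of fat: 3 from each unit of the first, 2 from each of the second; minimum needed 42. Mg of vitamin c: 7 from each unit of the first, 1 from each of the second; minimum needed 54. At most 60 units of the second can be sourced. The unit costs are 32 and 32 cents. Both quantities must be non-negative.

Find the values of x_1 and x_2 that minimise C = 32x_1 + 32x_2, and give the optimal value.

x_1 = 12, x_2 = 3, minimum C = 480

Feasible corners and C = 32x_1 + 32x_2:
  (0, 54) → C = 1728
  (0, 60) → C = 1920
  (39/2, 0) → C = 624
  (12, 3) → C = 480
  (6, 12) → C = 576
The feasible region is unbounded (it extends along (1, 0)), but C strictly increases along every unbounded feasible direction, so there is no improving ray and the minimum is attained at a vertex.

The binding constraints are 2x_1 + 5x_2 = 39 and 3x_1 + 2x_2 = 42.
Solving simultaneously gives x_1 = 12, x_2 = 3.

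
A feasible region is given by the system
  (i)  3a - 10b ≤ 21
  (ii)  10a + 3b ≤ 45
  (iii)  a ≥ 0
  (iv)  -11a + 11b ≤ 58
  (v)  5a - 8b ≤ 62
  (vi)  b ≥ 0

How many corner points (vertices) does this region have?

Pairwise boundary intersections that survive every other constraint:
  (321/143, 1075/143)
  (9/2, 0)
  (0, 58/11)
  (0, 0)

4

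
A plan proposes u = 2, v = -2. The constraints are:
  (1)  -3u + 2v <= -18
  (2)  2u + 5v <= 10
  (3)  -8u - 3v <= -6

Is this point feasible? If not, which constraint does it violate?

Constraint (1): -3u + 2v = -10, which is not ≤ -18. All other constraints are satisfied.

not feasible — violates (1)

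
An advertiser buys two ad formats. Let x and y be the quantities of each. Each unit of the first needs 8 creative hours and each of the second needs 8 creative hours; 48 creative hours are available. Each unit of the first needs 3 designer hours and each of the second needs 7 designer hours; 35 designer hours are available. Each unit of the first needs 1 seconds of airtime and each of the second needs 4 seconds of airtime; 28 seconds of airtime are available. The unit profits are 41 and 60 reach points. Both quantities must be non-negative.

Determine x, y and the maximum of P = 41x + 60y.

x = 7/4, y = 17/4, maximum P = 1307/4

Extreme points and P = 41x + 60y:
  (0, 0) → P = 0
  (0, 5) → P = 300
  (6, 0) → P = 246
  (7/4, 17/4) → P = 1307/4

At the optimal vertex, 8x + 8y = 48 and 3x + 7y = 35.
Solving simultaneously gives x = 7/4, y = 17/4.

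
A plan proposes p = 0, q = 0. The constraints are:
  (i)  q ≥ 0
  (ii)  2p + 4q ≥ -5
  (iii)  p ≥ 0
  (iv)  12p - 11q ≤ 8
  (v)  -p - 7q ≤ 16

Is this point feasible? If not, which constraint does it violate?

feasible

(i): 0 ≥ 0 ✓
(ii): 0 ≥ -5 ✓
(iii): 0 ≥ 0 ✓
(iv): 0 ≤ 8 ✓
(v): 0 ≤ 16 ✓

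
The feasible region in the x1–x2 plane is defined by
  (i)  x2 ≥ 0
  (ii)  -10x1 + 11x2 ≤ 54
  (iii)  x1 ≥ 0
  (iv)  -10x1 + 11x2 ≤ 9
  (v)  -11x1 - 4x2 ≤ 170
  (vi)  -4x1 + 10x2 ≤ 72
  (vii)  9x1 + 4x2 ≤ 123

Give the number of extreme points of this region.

Of the 20 pairwise boundary intersections, those satisfying every inequality are:
  (0, 0)
  (41/3, 0)
  (0, 9/11)
  (1317/139, 1311/139)

4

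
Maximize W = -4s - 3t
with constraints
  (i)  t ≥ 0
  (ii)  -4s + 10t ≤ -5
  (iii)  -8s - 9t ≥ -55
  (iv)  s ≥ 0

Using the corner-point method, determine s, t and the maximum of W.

The optimum lies where t = 0 and -4s + 10t = -5.
Solving simultaneously gives s = 5/4, t = 0.

s = 5/4, t = 0, maximum W = -5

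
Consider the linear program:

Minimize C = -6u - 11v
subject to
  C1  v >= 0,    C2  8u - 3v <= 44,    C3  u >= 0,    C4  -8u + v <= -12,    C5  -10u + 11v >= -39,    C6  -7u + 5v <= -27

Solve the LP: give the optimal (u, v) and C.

Extreme points and C = -6u - 11v:
  (39/10, 0) → C = -117/5
  (27/7, 0) → C = -162/7
  (367/58, 64/29) → C = -1805/29
  (139/19, 92/19) → C = -1846/19

The optimum lies where 8u - 3v = 44 and -7u + 5v = -27.
Solving simultaneously gives u = 139/19, v = 92/19.

u = 139/19, v = 92/19, minimum C = -1846/19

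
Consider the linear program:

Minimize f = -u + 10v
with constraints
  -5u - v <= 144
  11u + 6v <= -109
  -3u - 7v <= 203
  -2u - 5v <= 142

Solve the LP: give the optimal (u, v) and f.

At the optimal vertex, 11u + 6v = -109 and -2u - 5v = 142.
Solving simultaneously gives u = 307/43, v = -1344/43.

u = 307/43, v = -1344/43, minimum f = -13747/43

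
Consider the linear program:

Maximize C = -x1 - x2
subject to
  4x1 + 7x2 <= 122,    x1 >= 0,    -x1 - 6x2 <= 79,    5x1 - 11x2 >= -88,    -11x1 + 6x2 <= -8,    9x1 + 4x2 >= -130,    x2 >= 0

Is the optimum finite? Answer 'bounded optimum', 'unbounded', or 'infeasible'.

bounded optimum

Feasible corners and C = -x1 - x2:
  (726/79, 962/79) → C = -1688/79
  (61/2, 0) → C = -61/2
  (88/13, 144/13) → C = -232/13
  (8/11, 0) → C = -8/11
The feasible region has finitely many vertices and no improving ray; the maximum is -8/11 at (8/11, 0).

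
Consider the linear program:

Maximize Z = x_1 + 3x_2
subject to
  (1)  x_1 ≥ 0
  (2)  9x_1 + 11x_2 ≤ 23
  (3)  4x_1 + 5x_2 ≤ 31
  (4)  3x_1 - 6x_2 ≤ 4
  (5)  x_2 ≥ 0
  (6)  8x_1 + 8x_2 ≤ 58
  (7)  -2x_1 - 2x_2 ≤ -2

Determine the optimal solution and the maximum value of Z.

x_1 = 0, x_2 = 23/11, maximum Z = 69/11

Corner points and Z = x_1 + 3x_2:
  (0, 23/11) → Z = 69/11
  (0, 1) → Z = 3
  (182/87, 11/29) → Z = 281/87
  (4/3, 0) → Z = 4/3
  (1, 0) → Z = 1

The binding constraints are x_1 = 0 and 9x_1 + 11x_2 = 23.
Solving simultaneously gives x_1 = 0, x_2 = 23/11.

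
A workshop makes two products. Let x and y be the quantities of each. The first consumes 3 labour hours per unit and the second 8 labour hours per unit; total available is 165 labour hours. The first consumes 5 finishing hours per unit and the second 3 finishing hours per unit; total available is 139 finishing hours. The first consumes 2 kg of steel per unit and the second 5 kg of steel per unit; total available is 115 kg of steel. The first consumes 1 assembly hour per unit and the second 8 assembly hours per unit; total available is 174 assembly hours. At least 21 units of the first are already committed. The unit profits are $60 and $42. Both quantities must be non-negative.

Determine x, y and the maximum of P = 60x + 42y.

x = 21, y = 34/3, maximum P = 1736

Vertices and P = 60x + 42y:
  (139/5, 0) → P = 1668
  (21, 0) → P = 1260
  (21, 34/3) → P = 1736

The optimum lies where 5x + 3y = 139 and x = 21.
Solving simultaneously gives x = 21, y = 34/3.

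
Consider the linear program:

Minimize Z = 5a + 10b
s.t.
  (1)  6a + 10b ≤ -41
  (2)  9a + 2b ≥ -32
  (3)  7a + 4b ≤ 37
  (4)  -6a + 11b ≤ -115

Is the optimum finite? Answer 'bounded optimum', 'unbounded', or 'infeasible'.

From the feasible point (267/23, -509/46), moving in the direction (2, -9) keeps every constraint satisfied while Z decreases without bound.

unbounded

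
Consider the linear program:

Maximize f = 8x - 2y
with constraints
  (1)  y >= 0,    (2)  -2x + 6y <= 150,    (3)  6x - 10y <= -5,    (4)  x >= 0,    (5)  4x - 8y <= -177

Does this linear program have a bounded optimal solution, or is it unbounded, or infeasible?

bounded optimum

Vertices and f = 8x - 2y:
  (0, 25) → f = -50
  (69/4, 123/4) → f = 153/2
  (0, 177/8) → f = -177/4
The feasible region has finitely many vertices and no improving ray; the maximum is 153/2 at (69/4, 123/4).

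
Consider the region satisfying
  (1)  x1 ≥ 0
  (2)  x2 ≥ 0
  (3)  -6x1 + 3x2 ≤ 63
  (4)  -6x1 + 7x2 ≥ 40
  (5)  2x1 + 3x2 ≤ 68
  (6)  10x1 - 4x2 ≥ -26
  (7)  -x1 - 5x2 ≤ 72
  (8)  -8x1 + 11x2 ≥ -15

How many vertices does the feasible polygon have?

The feasible vertices (each the meet of two boundaries and inside every other half-plane) are:
  (0, 40/7)
  (0, 13/2)
  (89/8, 61/4)
  (97/19, 366/19)

4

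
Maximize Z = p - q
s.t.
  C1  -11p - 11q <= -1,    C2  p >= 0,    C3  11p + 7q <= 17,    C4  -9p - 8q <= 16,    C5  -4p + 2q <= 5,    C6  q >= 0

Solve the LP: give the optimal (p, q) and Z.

p = 17/11, q = 0, maximum Z = 17/11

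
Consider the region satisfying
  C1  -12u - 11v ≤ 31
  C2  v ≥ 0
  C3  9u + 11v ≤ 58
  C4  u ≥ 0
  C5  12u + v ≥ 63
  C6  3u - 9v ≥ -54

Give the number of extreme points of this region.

3

Of the 15 pairwise boundary intersections, those satisfying every inequality are:
  (58/9, 0)
  (21/4, 0)
  (635/123, 43/41)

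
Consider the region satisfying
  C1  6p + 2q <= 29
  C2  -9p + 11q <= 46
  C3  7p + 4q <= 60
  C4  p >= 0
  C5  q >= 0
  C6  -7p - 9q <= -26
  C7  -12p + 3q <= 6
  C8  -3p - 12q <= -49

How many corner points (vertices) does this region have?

Pairwise boundary intersections that survive every other constraint:
  (227/84, 179/28)
  (125/33, 69/22)
  (24/35, 166/35)
  (25/51, 202/51)

4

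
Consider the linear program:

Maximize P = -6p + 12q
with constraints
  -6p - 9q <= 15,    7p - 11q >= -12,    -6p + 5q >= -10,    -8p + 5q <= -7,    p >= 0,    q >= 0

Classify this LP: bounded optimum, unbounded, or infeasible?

Vertices and P = -6p + 12q:
  (170/31, 142/31) → P = 684/31
  (137/53, 145/53) → P = 918/53
  (5/3, 0) → P = -10
  (7/8, 0) → P = -21/4
The feasible region has finitely many vertices and no improving ray; the maximum is 684/31 at (170/31, 142/31).

bounded optimum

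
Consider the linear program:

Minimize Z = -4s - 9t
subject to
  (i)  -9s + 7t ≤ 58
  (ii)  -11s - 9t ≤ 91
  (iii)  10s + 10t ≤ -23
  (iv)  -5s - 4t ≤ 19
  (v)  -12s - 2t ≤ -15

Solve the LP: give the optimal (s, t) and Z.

Vertices and Z = -4s - 9t:
  (193, -246) → Z = 1442
  (49/25, -213/50) → Z = 61/2
  (49/19, -303/38) → Z = 2335/38
The feasible region is unbounded (it extends along (9, -11), (1, -1)), but Z strictly increases along every unbounded feasible direction, so there is no improving ray and the minimum is attained at a vertex.

s = 49/25, t = -213/50, minimum Z = 61/2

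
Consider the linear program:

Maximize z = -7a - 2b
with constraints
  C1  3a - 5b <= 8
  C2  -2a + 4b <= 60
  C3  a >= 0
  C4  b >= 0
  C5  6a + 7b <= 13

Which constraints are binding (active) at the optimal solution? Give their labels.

Corner points and z = -7a - 2b:
  (0, 0) → z = 0
  (0, 13/7) → z = -26/7
  (13/6, 0) → z = -91/6

The maximum is at (0, 0). Substituting into each constraint, equality holds for C3 and C4; the remaining constraints have slack.

C3 and C4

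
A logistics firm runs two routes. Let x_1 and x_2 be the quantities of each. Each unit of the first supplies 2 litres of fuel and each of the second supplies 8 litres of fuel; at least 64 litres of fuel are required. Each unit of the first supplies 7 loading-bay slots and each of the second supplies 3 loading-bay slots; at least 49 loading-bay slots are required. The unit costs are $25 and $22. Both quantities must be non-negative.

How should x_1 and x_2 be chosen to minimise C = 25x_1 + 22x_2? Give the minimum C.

x_1 = 4, x_2 = 7, minimum C = 254

The feasible region is unbounded (it extends along (0, 1), (1, 0)), but C strictly increases along every unbounded feasible direction, so there is no improving ray and the minimum is attained at a vertex.

The optimum lies where 2x_1 + 8x_2 = 64 and 7x_1 + 3x_2 = 49.
Solving simultaneously gives x_1 = 4, x_2 = 7.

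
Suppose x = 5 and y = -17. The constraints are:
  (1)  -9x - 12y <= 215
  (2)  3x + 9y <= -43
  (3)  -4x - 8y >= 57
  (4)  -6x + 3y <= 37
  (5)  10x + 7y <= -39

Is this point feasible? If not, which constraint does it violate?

feasible

(1): 159 ≤ 215 ✓
(2): -138 ≤ -43 ✓
(3): 116 ≥ 57 ✓
(4): -81 ≤ 37 ✓
(5): -69 ≤ -39 ✓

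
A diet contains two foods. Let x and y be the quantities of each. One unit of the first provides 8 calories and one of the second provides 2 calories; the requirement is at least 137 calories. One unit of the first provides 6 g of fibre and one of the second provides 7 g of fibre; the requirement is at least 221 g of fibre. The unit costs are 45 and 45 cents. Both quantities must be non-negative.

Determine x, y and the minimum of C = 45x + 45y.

Vertices and C = 45x + 45y:
  (0, 137/2) → C = 6165/2
  (221/6, 0) → C = 3315/2
  (47/4, 43/2) → C = 5985/4
The feasible region is unbounded (it extends along (0, 1), (1, 0)), but C strictly increases along every unbounded feasible direction, so there is no improving ray and the minimum is attained at a vertex.

x = 47/4, y = 43/2, minimum C = 5985/4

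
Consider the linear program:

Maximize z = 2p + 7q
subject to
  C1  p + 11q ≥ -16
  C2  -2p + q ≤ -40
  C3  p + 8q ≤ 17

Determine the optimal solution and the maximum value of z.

Vertices and z = 2p + 7q:
  (424/23, -72/23) → z = 344/23
  (105, -11) → z = 133
  (337/17, -6/17) → z = 632/17

p = 105, q = -11, maximum z = 133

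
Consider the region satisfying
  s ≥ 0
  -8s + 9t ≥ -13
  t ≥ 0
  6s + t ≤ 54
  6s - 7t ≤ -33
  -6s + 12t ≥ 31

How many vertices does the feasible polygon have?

3

The feasible vertices (each the meet of two boundaries and inside every other half-plane) are:
  (0, 54)
  (0, 33/7)
  (115/16, 87/8)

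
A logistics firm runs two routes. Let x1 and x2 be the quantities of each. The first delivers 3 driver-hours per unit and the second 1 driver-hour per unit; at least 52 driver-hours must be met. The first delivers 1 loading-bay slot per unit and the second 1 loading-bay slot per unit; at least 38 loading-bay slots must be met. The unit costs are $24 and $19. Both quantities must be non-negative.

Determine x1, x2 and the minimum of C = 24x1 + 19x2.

Vertices and C = 24x1 + 19x2:
  (0, 52) → C = 988
  (38, 0) → C = 912
  (7, 31) → C = 757
The feasible region is unbounded (it extends along (0, 1), (1, 0)), but C strictly increases along every unbounded feasible direction, so there is no improving ray and the minimum is attained at a vertex.

The binding constraints are 3x1 + x2 = 52 and x1 + x2 = 38.
Solving simultaneously gives x1 = 7, x2 = 31.

x1 = 7, x2 = 31, minimum C = 757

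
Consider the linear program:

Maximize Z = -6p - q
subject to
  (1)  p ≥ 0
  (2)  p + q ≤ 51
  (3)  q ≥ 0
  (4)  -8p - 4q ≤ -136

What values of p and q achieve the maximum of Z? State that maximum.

Vertices and Z = -6p - q:
  (0, 51) → Z = -51
  (0, 34) → Z = -34
  (51, 0) → Z = -306
  (17, 0) → Z = -102

p = 0, q = 34, maximum Z = -34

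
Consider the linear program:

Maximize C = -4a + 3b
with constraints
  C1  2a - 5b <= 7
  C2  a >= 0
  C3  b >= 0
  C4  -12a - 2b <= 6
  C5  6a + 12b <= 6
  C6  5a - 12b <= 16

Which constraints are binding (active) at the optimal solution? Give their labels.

Feasible corners and C = -4a + 3b:
  (0, 0) → C = 0
  (0, 1/2) → C = 3/2
  (1, 0) → C = -4

The maximum is at (0, 1/2). Substituting into each constraint, equality holds for C2 and C5; the remaining constraints have slack.

C2 and C5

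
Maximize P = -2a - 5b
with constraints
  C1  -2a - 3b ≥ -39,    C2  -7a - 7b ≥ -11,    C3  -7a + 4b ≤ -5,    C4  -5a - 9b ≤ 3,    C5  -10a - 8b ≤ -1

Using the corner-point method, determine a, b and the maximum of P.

a = 30/7, b = -19/7, maximum P = 5

Extreme points and P = -2a - 5b:
  (79/77, 6/11) → P = -368/77
  (30/7, -19/7) → P = 5
  (11/24, -43/96) → P = 127/96
  (33/50, -7/10) → P = 109/50

At the optimal vertex, -7a - 7b = -11 and -5a - 9b = 3.
Solving simultaneously gives a = 30/7, b = -19/7.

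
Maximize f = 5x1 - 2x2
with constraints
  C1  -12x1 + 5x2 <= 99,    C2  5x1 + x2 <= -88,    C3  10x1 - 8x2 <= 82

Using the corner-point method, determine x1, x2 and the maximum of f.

The optimum lies where 5x1 + x2 = -88 and 10x1 - 8x2 = 82.
Solving simultaneously gives x1 = -311/25, x2 = -129/5.

x1 = -311/25, x2 = -129/5, maximum f = -53/5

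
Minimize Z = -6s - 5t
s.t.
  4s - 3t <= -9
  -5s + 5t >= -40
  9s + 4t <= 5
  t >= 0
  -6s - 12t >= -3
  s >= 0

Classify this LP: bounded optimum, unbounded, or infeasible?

The boundaries 4s - 3t = -9 and t = 0 meet at (-9/4, 0), but that point violates s ≥ 0. Every candidate vertex is excluded by some other constraint, so the feasible region is empty.

infeasible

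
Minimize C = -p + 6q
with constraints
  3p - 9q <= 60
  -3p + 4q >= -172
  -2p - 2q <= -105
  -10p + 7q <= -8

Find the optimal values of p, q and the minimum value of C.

p = 355/8, q = 65/8, minimum C = 35/8

Corner points and C = -p + 6q:
  (436/5, 112/5) → C = 236/5
  (355/8, 65/8) → C = 35/8
  (751/34, 517/17) → C = 5453/34
The feasible region is unbounded (it extends along (4, 3), (7, 10)), but C strictly increases along every unbounded feasible direction, so there is no improving ray and the minimum is attained at a vertex.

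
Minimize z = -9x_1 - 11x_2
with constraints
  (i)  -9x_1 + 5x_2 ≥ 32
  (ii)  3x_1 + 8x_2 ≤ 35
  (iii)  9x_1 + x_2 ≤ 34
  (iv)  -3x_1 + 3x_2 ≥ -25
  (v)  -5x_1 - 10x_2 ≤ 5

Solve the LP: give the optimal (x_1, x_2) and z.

x_1 = -27/29, x_2 = 137/29, minimum z = -1264/29

Extreme points and z = -9x_1 - 11x_2:
  (-27/29, 137/29) → z = -1264/29
  (-3, 1) → z = 16
  (-39, 19) → z = 142

At the optimal vertex, -9x_1 + 5x_2 = 32 and 3x_1 + 8x_2 = 35.
Solving simultaneously gives x_1 = -27/29, x_2 = 137/29.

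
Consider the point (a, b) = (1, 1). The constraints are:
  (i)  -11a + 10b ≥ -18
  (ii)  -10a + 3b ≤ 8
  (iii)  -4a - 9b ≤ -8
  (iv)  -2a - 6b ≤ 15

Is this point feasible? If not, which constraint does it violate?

(i): -1 ≥ -18 ✓
(ii): -7 ≤ 8 ✓
(iii): -13 ≤ -8 ✓
(iv): -8 ≤ 15 ✓

feasible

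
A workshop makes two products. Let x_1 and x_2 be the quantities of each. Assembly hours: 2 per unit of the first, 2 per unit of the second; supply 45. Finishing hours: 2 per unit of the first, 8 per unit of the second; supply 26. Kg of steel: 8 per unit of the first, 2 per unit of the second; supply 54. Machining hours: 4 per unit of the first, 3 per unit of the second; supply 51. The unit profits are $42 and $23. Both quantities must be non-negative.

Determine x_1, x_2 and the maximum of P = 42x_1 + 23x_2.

Vertices and P = 42x_1 + 23x_2:
  (0, 0) → P = 0
  (0, 13/4) → P = 299/4
  (27/4, 0) → P = 567/2
  (19/3, 5/3) → P = 913/3

The binding constraints are 2x_1 + 8x_2 = 26 and 8x_1 + 2x_2 = 54.
Solving simultaneously gives x_1 = 19/3, x_2 = 5/3.

x_1 = 19/3, x_2 = 5/3, maximum P = 913/3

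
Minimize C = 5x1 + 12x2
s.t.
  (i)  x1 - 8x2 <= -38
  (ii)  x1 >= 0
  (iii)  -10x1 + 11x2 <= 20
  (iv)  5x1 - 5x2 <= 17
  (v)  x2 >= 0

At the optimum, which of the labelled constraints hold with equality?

(i) and (iii)

Vertices and C = 5x1 + 12x2:
  (86/23, 120/23) → C = 1870/23
  (326/35, 207/35) → C = 4114/35
  (287/5, 54) → C = 935

The minimum is at (86/23, 120/23). Substituting into each constraint, equality holds for (i) and (iii); the remaining constraints have slack.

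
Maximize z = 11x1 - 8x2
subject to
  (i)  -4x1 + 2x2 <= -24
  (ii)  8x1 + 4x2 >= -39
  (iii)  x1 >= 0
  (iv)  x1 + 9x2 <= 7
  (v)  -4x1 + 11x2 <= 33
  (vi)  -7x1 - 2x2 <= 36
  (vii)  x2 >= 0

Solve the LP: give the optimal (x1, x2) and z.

Feasible corners and z = 11x1 - 8x2:
  (115/19, 2/19) → z = 1249/19
  (6, 0) → z = 66
  (7, 0) → z = 77

x1 = 7, x2 = 0, maximum z = 77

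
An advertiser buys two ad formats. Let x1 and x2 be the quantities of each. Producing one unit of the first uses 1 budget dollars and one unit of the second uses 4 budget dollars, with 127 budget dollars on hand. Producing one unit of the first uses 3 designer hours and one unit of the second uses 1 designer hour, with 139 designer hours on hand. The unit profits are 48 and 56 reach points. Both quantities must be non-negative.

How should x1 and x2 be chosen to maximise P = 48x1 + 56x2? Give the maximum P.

Vertices and P = 48x1 + 56x2:
  (0, 0) → P = 0
  (0, 127/4) → P = 1778
  (139/3, 0) → P = 2224
  (39, 22) → P = 3104

x1 = 39, x2 = 22, maximum P = 3104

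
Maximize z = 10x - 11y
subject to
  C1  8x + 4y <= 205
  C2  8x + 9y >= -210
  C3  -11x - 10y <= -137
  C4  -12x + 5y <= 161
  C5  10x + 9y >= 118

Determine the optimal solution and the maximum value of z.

x = 751/18, y = -1159/36, maximum z = 27769/36

Feasible corners and z = 10x - 11y:
  (751/18, -1159/36) → z = 27769/36
  (381/88, 937/22) → z = -18709/44
  (-37/7, 683/35) → z = -9363/35

The optimum lies where 8x + 4y = 205 and -11x - 10y = -137.
Solving simultaneously gives x = 751/18, y = -1159/36.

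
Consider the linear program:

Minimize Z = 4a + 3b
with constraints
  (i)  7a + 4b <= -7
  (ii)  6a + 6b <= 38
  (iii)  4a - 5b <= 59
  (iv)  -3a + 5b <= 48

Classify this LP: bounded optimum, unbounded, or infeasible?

From the feasible point (67/17, -147/17), moving in the direction (-5, -3) keeps every constraint satisfied while Z decreases without bound.

unbounded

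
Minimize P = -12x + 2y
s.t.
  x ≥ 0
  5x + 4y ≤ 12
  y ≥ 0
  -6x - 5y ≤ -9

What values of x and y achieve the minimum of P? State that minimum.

x = 12/5, y = 0, minimum P = -144/5

Vertices and P = -12x + 2y:
  (0, 3) → P = 6
  (0, 9/5) → P = 18/5
  (12/5, 0) → P = -144/5
  (3/2, 0) → P = -18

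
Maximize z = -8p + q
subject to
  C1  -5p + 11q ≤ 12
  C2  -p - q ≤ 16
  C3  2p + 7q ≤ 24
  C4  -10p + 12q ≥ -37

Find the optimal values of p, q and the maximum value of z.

p = -47/4, q = -17/4, maximum z = 359/4

Vertices and z = -8p + q:
  (-47/4, -17/4) → z = 359/4
  (60/19, 48/19) → z = -432/19
  (-155/22, -197/22) → z = 1043/22
  (547/94, 83/47) → z = -2105/47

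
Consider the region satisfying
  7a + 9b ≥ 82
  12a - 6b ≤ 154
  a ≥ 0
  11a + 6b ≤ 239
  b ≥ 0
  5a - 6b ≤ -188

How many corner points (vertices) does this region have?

3

Intersecting each pair of boundary lines and keeping only the points that satisfy every inequality leaves:
  (0, 239/6)
  (0, 94/3)
  (51/16, 3263/96)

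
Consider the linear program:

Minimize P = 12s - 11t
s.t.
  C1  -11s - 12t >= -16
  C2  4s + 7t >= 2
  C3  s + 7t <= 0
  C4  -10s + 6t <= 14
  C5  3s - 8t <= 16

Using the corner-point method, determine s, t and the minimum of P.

Extreme points and P = 12s - 11t:
  (112/65, -16/65) → P = 304/13
  (80/31, -32/31) → P = 1312/31
  (2/3, -2/21) → P = 190/21
  (128/53, -58/53) → P = 2174/53

At the optimal vertex, 4s + 7t = 2 and s + 7t = 0.
Solving simultaneously gives s = 2/3, t = -2/21.

s = 2/3, t = -2/21, minimum P = 190/21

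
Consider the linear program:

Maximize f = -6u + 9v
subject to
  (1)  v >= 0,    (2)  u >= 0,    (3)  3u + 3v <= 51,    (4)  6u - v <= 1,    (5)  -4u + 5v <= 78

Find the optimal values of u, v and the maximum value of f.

u = 7/9, v = 146/9, maximum f = 424/3

Feasible corners and f = -6u + 9v:
  (0, 0) → f = 0
  (1/6, 0) → f = -1
  (0, 78/5) → f = 702/5
  (18/7, 101/7) → f = 801/7
  (7/9, 146/9) → f = 424/3

The binding constraints are 3u + 3v = 51 and -4u + 5v = 78.
Solving simultaneously gives u = 7/9, v = 146/9.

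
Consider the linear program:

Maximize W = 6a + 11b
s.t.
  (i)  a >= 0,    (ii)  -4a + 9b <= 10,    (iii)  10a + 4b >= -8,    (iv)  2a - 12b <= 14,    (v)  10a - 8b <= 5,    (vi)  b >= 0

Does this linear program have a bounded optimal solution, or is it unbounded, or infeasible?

Corner points and W = 6a + 11b:
  (0, 10/9) → W = 110/9
  (0, 0) → W = 0
  (125/58, 60/29) → W = 1035/29
  (1/2, 0) → W = 3
The feasible region has finitely many vertices and no improving ray; the maximum is 1035/29 at (125/58, 60/29).

bounded optimum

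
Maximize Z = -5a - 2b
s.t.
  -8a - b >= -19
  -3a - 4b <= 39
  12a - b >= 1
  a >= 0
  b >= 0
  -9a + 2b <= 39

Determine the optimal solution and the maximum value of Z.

Feasible corners and Z = -5a - 2b:
  (1, 11) → Z = -27
  (19/8, 0) → Z = -95/8
  (1/12, 0) → Z = -5/12

At the optimal vertex, 12a - b = 1 and b = 0.
Solving simultaneously gives a = 1/12, b = 0.

a = 1/12, b = 0, maximum Z = -5/12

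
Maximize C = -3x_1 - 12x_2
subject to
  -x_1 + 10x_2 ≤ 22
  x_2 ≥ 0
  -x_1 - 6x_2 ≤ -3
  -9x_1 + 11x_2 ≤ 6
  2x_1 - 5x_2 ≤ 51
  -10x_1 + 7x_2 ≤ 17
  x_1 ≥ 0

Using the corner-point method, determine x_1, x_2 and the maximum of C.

Feasible corners and C = -3x_1 - 12x_2:
  (182/79, 192/79) → C = -2850/79
  (124/3, 19/3) → C = -200
  (3, 0) → C = -9
  (51/2, 0) → C = -153/2
  (0, 1/2) → C = -6
  (0, 6/11) → C = -72/11

x_1 = 0, x_2 = 1/2, maximum C = -6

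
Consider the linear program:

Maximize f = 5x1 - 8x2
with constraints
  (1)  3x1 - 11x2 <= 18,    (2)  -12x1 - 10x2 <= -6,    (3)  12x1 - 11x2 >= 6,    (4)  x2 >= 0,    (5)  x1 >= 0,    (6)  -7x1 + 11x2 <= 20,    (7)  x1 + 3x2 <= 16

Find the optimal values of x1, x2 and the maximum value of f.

Vertices and f = 5x1 - 8x2:
  (6, 0) → f = 30
  (23/2, 3/2) → f = 91/2
  (1/2, 0) → f = 5/2
  (194/47, 186/47) → f = -518/47

x1 = 23/2, x2 = 3/2, maximum f = 91/2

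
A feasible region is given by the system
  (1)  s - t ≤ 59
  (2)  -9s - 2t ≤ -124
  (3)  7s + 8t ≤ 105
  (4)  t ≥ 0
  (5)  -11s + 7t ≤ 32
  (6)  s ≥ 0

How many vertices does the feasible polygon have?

3

Of the 15 pairwise boundary intersections, those satisfying every inequality are:
  (391/29, 77/58)
  (124/9, 0)
  (15, 0)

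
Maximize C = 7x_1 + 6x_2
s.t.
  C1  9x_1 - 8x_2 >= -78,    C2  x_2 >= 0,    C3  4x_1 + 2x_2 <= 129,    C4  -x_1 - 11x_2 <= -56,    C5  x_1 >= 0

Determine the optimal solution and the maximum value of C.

Corner points and C = 7x_1 + 6x_2:
  (438/25, 1473/50) → C = 1497/5
  (0, 39/4) → C = 117/2
  (1307/42, 95/42) → C = 9719/42
  (0, 56/11) → C = 336/11

The optimum lies where 9x_1 - 8x_2 = -78 and 4x_1 + 2x_2 = 129.
Solving simultaneously gives x_1 = 438/25, x_2 = 1473/50.

x_1 = 438/25, x_2 = 1473/50, maximum C = 1497/5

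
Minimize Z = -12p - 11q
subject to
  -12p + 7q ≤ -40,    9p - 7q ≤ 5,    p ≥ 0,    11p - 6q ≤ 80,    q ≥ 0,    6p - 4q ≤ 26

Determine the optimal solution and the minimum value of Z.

Feasible corners and Z = -12p - 11q:
  (35/3, 100/7) → Z = -2080/7
  (64, 104) → Z = -1912
  (530/23, 665/23) → Z = -13675/23

The binding constraints are -12p + 7q = -40 and 11p - 6q = 80.
Solving simultaneously gives p = 64, q = 104.

p = 64, q = 104, minimum Z = -1912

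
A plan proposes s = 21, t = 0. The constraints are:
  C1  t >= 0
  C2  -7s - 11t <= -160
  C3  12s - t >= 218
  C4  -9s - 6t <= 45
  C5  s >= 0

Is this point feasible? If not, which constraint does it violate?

not feasible — violates C2

Constraint C2: -7s - 11t = -147, which is not ≤ -160. All other constraints are satisfied.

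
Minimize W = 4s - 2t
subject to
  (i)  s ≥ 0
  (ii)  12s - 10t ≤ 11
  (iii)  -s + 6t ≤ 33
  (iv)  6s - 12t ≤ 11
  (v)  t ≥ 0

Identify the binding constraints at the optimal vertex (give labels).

Vertices and W = 4s - 2t:
  (0, 11/2) → W = -11
  (0, 0) → W = 0
  (198/31, 407/62) → W = 385/31
  (11/12, 0) → W = 11/3

The minimum is at (0, 11/2). Substituting into each constraint, equality holds for (i) and (iii); the remaining constraints have slack.

(i) and (iii)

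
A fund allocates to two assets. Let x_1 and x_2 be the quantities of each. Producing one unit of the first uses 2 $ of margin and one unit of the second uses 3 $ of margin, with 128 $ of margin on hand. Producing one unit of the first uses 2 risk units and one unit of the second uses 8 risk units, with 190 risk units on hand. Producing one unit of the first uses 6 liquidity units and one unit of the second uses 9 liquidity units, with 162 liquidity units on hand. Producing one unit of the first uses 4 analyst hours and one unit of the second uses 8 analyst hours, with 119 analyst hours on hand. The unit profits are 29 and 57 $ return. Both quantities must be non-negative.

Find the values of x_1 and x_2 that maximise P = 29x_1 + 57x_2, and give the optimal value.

x_1 = 75/4, x_2 = 11/2, maximum P = 3429/4

Vertices and P = 29x_1 + 57x_2:
  (0, 0) → P = 0
  (0, 119/8) → P = 6783/8
  (27, 0) → P = 783
  (75/4, 11/2) → P = 3429/4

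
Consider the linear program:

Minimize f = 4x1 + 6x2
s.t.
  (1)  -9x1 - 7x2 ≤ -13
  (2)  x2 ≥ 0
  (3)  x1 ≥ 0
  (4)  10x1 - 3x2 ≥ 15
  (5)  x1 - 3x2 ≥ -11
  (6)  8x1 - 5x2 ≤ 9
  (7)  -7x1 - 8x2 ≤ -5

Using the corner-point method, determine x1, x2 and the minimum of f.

x1 = 24/13, x2 = 15/13, minimum f = 186/13

At the optimal vertex, 10x1 - 3x2 = 15 and 8x1 - 5x2 = 9.
Solving simultaneously gives x1 = 24/13, x2 = 15/13.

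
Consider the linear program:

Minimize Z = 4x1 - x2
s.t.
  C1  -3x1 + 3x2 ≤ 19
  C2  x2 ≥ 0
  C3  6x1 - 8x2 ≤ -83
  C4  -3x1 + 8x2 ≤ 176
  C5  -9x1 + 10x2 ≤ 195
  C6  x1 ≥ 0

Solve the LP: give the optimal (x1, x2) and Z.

x1 = 97/6, x2 = 45/2, minimum Z = 253/6

Corner points and Z = 4x1 - x2:
  (97/6, 45/2) → Z = 253/6
  (376/15, 157/5) → Z = 1033/15
  (31, 269/8) → Z = 723/8

The optimum lies where -3x1 + 3x2 = 19 and 6x1 - 8x2 = -83.
Solving simultaneously gives x1 = 97/6, x2 = 45/2.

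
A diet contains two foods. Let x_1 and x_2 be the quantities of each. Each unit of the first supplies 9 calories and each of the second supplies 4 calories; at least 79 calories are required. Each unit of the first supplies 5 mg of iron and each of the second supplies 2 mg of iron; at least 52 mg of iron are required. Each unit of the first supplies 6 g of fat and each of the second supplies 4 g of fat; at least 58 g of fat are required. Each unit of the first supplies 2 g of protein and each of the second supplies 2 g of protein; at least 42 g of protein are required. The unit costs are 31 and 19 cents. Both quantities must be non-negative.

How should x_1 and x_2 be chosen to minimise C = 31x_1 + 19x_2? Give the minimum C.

The feasible region is unbounded (it extends along (0, 1), (1, 0)), but C strictly increases along every unbounded feasible direction, so there is no improving ray and the minimum is attained at a vertex.

At the optimal vertex, 5x_1 + 2x_2 = 52 and 2x_1 + 2x_2 = 42.
Solving simultaneously gives x_1 = 10/3, x_2 = 53/3.

x_1 = 10/3, x_2 = 53/3, minimum C = 439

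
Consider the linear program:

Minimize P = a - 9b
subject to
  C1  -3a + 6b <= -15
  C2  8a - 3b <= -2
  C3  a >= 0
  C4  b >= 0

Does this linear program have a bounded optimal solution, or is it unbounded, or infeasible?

infeasible

The boundaries -3a + 6b = -15 and b = 0 meet at (5, 0), but that point violates 8a - 3b ≤ -2. Every candidate vertex is excluded by some other constraint, so the feasible region is empty.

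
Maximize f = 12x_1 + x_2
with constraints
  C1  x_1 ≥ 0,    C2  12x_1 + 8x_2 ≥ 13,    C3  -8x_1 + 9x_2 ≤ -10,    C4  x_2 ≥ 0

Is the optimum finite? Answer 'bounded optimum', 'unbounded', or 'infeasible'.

From the feasible point (5/4, 0), moving in the direction (9, 8) keeps every constraint satisfied while f increases without bound.

unbounded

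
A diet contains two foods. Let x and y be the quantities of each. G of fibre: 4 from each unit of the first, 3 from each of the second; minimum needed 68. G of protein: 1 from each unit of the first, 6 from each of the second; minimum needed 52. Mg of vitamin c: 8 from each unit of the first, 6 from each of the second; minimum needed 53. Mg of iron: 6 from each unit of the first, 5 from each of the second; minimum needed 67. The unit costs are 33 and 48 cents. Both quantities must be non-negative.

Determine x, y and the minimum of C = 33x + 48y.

Extreme points and C = 33x + 48y:
  (0, 68/3) → C = 1088
  (52, 0) → C = 1716
  (12, 20/3) → C = 716
The feasible region is unbounded (it extends along (0, 1), (1, 0)), but C strictly increases along every unbounded feasible direction, so there is no improving ray and the minimum is attained at a vertex.

The optimum lies where 4x + 3y = 68 and x + 6y = 52.
Solving simultaneously gives x = 12, y = 20/3.

x = 12, y = 20/3, minimum C = 716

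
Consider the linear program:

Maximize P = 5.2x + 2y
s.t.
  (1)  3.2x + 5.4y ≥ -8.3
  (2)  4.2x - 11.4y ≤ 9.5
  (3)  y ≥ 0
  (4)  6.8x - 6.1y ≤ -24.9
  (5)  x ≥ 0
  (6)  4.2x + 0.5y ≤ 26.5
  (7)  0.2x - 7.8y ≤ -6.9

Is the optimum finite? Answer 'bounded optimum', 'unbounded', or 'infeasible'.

Extreme points and P = 5.2x + 2y:
  (0, 249/61) → P = 498/61
  (7460/1451, 14239/1451) → P = 67270/1451
  (0, 53) → P = 106
The feasible region has finitely many vertices and no improving ray; the maximum is 106 at (0, 53).

bounded optimum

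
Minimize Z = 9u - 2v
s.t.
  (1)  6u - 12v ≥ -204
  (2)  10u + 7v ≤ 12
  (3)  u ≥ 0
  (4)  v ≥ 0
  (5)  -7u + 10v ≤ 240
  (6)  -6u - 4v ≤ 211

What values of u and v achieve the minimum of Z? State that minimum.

u = 0, v = 12/7, minimum Z = -24/7

Feasible corners and Z = 9u - 2v:
  (0, 12/7) → Z = -24/7
  (6/5, 0) → Z = 54/5
  (0, 0) → Z = 0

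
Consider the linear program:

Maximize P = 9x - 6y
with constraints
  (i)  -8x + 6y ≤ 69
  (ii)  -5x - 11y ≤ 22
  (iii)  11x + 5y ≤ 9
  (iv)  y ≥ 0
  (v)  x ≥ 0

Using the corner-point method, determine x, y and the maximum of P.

Corner points and P = 9x - 6y:
  (9/11, 0) → P = 81/11
  (0, 9/5) → P = -54/5
  (0, 0) → P = 0

x = 9/11, y = 0, maximum P = 81/11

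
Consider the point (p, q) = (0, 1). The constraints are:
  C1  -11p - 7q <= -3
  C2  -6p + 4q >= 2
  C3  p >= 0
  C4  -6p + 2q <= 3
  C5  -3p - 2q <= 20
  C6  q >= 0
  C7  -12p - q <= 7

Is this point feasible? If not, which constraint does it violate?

C1: -7 ≤ -3 ✓
C2: 4 ≥ 2 ✓
C3: 0 ≥ 0 ✓
C4: 2 ≤ 3 ✓
C5: -2 ≤ 20 ✓
C6: 1 ≥ 0 ✓
C7: -1 ≤ 7 ✓

feasible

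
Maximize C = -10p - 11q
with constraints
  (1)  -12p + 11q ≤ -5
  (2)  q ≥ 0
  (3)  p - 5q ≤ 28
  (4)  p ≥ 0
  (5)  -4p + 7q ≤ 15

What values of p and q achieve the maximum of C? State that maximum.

p = 5/12, q = 0, maximum C = -25/6

Corner points and C = -10p - 11q:
  (5/12, 0) → C = -25/6
  (5, 5) → C = -105
  (28, 0) → C = -280
The feasible region is unbounded (it extends along (7, 4), (5, 1)), but C strictly decreases along every unbounded feasible direction, so there is no improving ray and the maximum is attained at a vertex.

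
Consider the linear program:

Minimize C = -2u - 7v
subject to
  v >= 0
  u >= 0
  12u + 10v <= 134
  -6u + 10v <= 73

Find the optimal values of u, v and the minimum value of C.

u = 61/18, v = 28/3, minimum C = -649/9

Corner points and C = -2u - 7v:
  (0, 0) → C = 0
  (67/6, 0) → C = -67/3
  (0, 73/10) → C = -511/10
  (61/18, 28/3) → C = -649/9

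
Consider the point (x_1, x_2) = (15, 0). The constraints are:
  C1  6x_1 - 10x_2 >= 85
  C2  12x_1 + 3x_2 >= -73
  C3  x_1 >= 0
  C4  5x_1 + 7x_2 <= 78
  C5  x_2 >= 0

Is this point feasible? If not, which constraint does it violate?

C1: 90 ≥ 85 ✓
C2: 180 ≥ -73 ✓
C3: 15 ≥ 0 ✓
C4: 75 ≤ 78 ✓
C5: 0 ≥ 0 ✓

feasible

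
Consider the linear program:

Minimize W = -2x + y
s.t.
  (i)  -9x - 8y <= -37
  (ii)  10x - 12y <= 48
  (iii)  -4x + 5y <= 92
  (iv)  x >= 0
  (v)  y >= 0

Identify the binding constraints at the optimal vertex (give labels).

(ii) and (iii)

Vertices and W = -2x + y:
  (0, 37/8) → W = 37/8
  (37/9, 0) → W = -74/9
  (672, 556) → W = -788
  (24/5, 0) → W = -48/5
  (0, 92/5) → W = 92/5

The minimum is at (672, 556). Substituting into each constraint, equality holds for (ii) and (iii); the remaining constraints have slack.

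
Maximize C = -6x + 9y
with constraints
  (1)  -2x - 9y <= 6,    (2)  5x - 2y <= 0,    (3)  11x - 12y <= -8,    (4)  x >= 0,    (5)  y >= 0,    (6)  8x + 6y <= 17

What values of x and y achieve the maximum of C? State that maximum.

x = 0, y = 17/6, maximum C = 51/2

At the optimal vertex, x = 0 and 8x + 6y = 17.
Solving simultaneously gives x = 0, y = 17/6.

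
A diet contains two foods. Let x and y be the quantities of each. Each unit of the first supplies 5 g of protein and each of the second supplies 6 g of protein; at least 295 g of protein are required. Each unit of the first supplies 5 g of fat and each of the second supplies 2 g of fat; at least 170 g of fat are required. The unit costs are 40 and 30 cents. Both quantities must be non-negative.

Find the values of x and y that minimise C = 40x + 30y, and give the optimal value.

Corner points and C = 40x + 30y:
  (0, 85) → C = 2550
  (59, 0) → C = 2360
  (43/2, 125/4) → C = 3595/2
The feasible region is unbounded (it extends along (0, 1), (1, 0)), but C strictly increases along every unbounded feasible direction, so there is no improving ray and the minimum is attained at a vertex.

The optimum lies where 5x + 6y = 295 and 5x + 2y = 170.
Solving simultaneously gives x = 43/2, y = 125/4.

x = 43/2, y = 125/4, minimum C = 3595/2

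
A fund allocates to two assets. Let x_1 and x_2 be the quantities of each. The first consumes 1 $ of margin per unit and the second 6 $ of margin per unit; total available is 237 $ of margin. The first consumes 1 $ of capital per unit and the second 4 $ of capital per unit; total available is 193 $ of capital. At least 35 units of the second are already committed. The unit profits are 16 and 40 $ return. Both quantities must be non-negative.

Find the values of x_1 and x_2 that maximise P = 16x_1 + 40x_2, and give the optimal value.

Extreme points and P = 16x_1 + 40x_2:
  (0, 79/2) → P = 1580
  (0, 35) → P = 1400
  (27, 35) → P = 1832

The binding constraints are x_1 + 6x_2 = 237 and x_2 = 35.
Solving simultaneously gives x_1 = 27, x_2 = 35.

x_1 = 27, x_2 = 35, maximum P = 1832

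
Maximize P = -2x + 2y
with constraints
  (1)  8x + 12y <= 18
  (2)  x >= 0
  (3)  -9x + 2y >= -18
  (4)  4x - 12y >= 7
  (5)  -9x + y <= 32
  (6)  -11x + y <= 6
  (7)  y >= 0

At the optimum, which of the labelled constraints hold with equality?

(4) and (7)

Vertices and P = -2x + 2y:
  (101/50, 9/100) → P = -193/50
  (2, 0) → P = -4
  (7/4, 0) → P = -7/2

The maximum is at (7/4, 0). Substituting into each constraint, equality holds for (4) and (7); the remaining constraints have slack.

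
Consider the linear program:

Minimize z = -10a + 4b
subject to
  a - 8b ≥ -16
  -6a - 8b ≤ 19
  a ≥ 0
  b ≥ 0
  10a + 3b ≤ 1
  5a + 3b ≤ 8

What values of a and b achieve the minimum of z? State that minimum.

a = 1/10, b = 0, minimum z = -1

Extreme points and z = -10a + 4b:
  (0, 0) → z = 0
  (0, 1/3) → z = 4/3
  (1/10, 0) → z = -1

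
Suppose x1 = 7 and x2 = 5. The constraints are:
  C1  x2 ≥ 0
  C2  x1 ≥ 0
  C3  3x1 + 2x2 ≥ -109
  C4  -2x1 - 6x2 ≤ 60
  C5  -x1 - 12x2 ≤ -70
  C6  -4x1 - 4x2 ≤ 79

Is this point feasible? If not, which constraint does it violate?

Constraint C5: -x1 - 12x2 = -67, which is not ≤ -70. All other constraints are satisfied.

not feasible — violates C5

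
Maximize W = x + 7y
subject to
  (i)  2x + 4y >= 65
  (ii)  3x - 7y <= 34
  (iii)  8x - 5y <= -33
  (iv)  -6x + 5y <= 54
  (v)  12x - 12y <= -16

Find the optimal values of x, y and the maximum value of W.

x = 21/2, y = 117/5, maximum W = 1743/10

Extreme points and W = x + 7y:
  (193/42, 293/21) → W = 4295/42
  (109/34, 249/17) → W = 3595/34
  (21/2, 117/5) → W = 1743/10

The optimum lies where 8x - 5y = -33 and -6x + 5y = 54.
Solving simultaneously gives x = 21/2, y = 117/5.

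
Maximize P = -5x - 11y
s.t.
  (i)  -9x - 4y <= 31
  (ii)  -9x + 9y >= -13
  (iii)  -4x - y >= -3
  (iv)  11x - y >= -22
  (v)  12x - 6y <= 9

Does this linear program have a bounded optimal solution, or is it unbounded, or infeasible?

bounded optimum

Corner points and P = -5x - 11y:
  (-227/117, -44/13) → P = 5491/117
  (-119/53, -143/53) → P = 2168/53
  (1/18, -25/18) → P = 15
  (-19/15, 121/15) → P = -412/5
  (3/4, 0) → P = -15/4
The feasible region has finitely many vertices and no improving ray; the maximum is 5491/117 at (-227/117, -44/13).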